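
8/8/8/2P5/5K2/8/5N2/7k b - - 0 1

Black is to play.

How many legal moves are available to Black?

Black to move; king on h1.
In check: yes, from the white knight on f2.
Legal moves: Kh2, Kg2, Kg1.
Count: 3.

3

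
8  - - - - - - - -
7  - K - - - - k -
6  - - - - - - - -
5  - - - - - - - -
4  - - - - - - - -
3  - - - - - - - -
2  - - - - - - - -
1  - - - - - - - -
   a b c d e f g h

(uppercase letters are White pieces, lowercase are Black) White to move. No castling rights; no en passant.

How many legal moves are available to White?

White to move; king on b7.
In check: no.
Legal moves: Kc8, Kb8, Ka8, Kc7, Ka7, Kc6, Kb6, Ka6.
Count: 8.

8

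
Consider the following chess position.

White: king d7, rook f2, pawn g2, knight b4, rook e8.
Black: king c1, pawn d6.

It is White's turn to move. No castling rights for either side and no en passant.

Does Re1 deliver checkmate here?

After Re1: black king on c1; in check: yes, from the white rook on e1.
King squares — b1: attacked by Re1; d1: attacked by Re1; b2: attacked by Rf2; c2: attacked by Rf2; d2: attacked by Rf2.
Black has no legal moves → checkmate.

yes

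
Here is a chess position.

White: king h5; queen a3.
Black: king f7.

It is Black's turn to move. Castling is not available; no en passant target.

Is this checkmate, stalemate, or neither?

Black to move; black king on f7.
In check: no.
Legal moves for Black: Kg8, Ke8, Kg7, Kf6, Ke6.
Black has 5 legal moves and is not in check → neither.

neither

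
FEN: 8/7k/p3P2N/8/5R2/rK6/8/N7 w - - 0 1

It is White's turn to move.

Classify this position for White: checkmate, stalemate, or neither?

White to move; white king on b3.
In check: yes, from the black rook on a3.
Legal moves for White: Kc4, Kb4, Kxa3, Kc2, Kb2.
White is in check but has 5 legal moves → neither.

neither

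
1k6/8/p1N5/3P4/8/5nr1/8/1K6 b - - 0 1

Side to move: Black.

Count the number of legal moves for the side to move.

4

Black to move; king on b8.
In check: yes, from the white knight on c6.
Legal moves: Kc8, Ka8, Kc7, Kb7.
Count: 4.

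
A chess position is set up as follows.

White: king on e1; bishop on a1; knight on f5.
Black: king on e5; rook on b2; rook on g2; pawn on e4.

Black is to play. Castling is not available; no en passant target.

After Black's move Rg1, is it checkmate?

yes

After Rg1: white king on e1; in check: yes, from the black rook on g1.
King squares — d1: attacked by Rg1; f1: attacked by Rg1; d2: attacked by Rb2; e2: attacked by Rb2; f2: attacked by Rb2.
White has no legal moves → checkmate.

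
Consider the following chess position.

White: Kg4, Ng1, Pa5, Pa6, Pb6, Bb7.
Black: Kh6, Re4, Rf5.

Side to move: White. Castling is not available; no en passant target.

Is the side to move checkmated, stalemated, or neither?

White to move; white king on g4.
In check: yes, from the black rook on e4.
King squares — f3: attacked by Rf5; g3: available; h3: available; f4: attacked by Re4; h4: attacked by Re4; f5: available; g5: attacked by Rf5; h5: attacked by Rf5.
Legal moves for White: Kxf5, Kh3, Kg3, Bxe4.
White is in check but has 4 legal moves → neither.

neither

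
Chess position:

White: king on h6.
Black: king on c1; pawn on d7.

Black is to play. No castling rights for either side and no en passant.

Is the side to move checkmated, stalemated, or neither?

Black to move; black king on c1.
In check: no.
Legal moves for Black: Kd2, Kc2, Kb2, Kd1, Kb1, d6, d5.
Black has 7 legal moves and is not in check → neither.

neither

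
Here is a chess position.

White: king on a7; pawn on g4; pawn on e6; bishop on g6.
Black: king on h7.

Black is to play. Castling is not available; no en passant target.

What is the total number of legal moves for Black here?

5

Black to move; king on h7.
In check: yes, from the white bishop on g6.
Legal moves: Kh8, Kg8, Kg7, Kh6, Kxg6.
Count: 5.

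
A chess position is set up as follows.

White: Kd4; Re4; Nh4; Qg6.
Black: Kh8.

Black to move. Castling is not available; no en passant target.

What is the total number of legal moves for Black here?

0

Black to move; king on h8.
In check: no.
Legal moves: none.
Count: 0.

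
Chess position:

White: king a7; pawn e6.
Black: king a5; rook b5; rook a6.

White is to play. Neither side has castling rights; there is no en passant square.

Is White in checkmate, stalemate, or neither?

White to move; white king on a7.
In check: yes, from the black rook on a6.
King squares — a6: attacked by Ka5; b6: attacked by Ka5; b7: attacked by Rb5; a8: attacked by Ra6; b8: attacked by Rb5.
Legal moves for White: none.
In check with no legal moves → checkmate.

checkmate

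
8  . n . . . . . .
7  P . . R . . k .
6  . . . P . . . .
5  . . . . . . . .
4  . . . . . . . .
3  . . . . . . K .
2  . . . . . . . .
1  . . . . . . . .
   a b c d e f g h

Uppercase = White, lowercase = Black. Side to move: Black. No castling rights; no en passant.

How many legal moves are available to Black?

7

Black to move; king on g7.
In check: yes, from the white rook on d7.
Legal moves: Kh8, Kg8, Kf8, Kh6, Kg6, Kf6, Nxd7.
Count: 7.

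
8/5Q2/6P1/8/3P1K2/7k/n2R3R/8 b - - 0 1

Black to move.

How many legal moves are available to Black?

Black to move; king on h3.
In check: yes, from the white rook on h2.
Legal moves: none.
Count: 0.

0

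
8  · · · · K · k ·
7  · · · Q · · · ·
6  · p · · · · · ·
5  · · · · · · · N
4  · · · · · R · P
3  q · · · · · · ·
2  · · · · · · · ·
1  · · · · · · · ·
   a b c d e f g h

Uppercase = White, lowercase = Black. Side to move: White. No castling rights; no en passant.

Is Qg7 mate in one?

yes

After Qg7: black king on g8; in check: yes, from the white queen on g7.
King squares — f7: attacked by Rf4; g7: attacked by Nh5; h7: attacked by Qg7; f8: attacked by Rf4; h8: attacked by Qg7.
Black has no legal moves → checkmate.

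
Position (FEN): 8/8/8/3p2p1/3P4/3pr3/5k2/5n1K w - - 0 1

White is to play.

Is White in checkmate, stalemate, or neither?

White to move; white king on h1.
In check: no.
King squares — g1: attacked by Kf2; g2: attacked by Kf2; h2: attacked by Nf1.
Legal moves for White: none.
Not in check and no legal moves → stalemate.

stalemate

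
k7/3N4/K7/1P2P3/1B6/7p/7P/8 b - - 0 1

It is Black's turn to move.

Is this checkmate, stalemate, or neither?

stalemate

Black to move; black king on a8.
In check: no.
King squares — a7: attacked by Ka6; b7: attacked by Ka6; b8: attacked by Nd7.
Legal moves for Black: none.
Not in check and no legal moves → stalemate.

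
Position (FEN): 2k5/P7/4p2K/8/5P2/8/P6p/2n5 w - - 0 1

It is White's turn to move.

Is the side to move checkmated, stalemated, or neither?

White to move; white king on h6.
In check: no.
Legal moves for White: Kh7, Kg7, Kg6, Kh5, Kg5, a8=Q+, a8=R+, a8=B, a8=N, f5, a3, a4.
White has 12 legal moves and is not in check → neither.

neither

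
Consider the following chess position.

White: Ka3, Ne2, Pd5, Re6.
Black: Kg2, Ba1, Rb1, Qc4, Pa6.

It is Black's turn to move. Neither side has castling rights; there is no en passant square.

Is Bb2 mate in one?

After Bb2: white king on a3; in check: yes, from the black bishop on b2.
King squares — a2: attacked by Qc4; b2: attacked by Rb1; b3: attacked by Qc4; a4: attacked by Qc4; b4: attacked by Qc4.
White has no legal moves → checkmate.

yes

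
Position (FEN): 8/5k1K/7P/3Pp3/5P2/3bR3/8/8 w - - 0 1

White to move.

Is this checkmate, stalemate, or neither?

White to move; white king on h7.
In check: yes, from the black bishop on d3.
King squares — g6: attacked by Bd3; h6: own pawn; g7: attacked by Kf7; g8: attacked by Kf7; h8: available.
Legal moves for White: Kh8, Re4, Rxd3, f5.
White is in check but has 4 legal moves → neither.

neither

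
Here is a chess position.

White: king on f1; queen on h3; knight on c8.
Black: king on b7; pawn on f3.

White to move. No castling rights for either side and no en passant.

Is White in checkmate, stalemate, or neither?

neither

White to move; white king on f1.
In check: no.
Legal moves for White include: Ne7, Na7, Nd6+, Nb6, Qh8, Qh7+, Qd7+, Qh6, Qe6, Qh5, Qf5, Qh4, Qg4, Qg3, Qxf3+, Qh2, Qg2, Qh1, ... (list truncated; more exist).
White has legal moves and is not in check → neither.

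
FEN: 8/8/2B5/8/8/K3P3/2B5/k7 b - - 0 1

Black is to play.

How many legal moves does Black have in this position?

Black to move; king on a1.
In check: no.
Legal moves: none.
Count: 0.

0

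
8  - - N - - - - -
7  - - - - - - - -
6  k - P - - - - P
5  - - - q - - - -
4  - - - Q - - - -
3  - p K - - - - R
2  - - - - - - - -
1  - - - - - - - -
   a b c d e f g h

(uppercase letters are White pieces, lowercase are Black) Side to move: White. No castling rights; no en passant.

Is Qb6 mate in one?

yes

After Qb6: black king on a6; in check: yes, from the white queen on b6.
King squares — a5: attacked by Qb6; b5: attacked by Qb6; b6: attacked by Nc8; a7: attacked by Qb6; b7: attacked by Qb6.
Black has no legal moves → checkmate.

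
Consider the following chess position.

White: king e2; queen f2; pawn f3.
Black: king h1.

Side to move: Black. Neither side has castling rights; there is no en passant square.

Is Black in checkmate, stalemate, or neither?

stalemate

Black to move; black king on h1.
In check: no.
King squares — g1: attacked by Qf2; g2: attacked by Qf2; h2: attacked by Qf2.
Legal moves for Black: none.
Not in check and no legal moves → stalemate.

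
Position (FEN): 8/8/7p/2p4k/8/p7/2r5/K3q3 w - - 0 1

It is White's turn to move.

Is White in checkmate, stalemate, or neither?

checkmate

White to move; white king on a1.
In check: yes, from the black queen on e1.
King squares — b1: attacked by Qe1; a2: attacked by Rc2; b2: attacked by Rc2.
Legal moves for White: none.
In check with no legal moves → checkmate.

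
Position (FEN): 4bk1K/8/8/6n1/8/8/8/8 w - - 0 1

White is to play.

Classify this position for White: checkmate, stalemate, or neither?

White to move; white king on h8.
In check: no.
King squares — g7: attacked by Kf8; h7: attacked by Ng5; g8: attacked by Kf8.
Legal moves for White: none.
Not in check and no legal moves → stalemate.

stalemate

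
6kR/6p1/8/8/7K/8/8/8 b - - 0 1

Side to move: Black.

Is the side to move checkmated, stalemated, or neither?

neither

Black to move; black king on g8.
In check: yes, from the white rook on h8.
Legal moves for Black: Kxh8, Kf7.
Black is in check but has 2 legal moves → neither.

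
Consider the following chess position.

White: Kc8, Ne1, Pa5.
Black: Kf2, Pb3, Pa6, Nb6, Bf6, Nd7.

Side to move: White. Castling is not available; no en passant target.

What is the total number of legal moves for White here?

3

White to move; king on c8.
In check: yes, from the black knight on b6.
Legal moves: Kc7, Kb7, axb6.
Count: 3.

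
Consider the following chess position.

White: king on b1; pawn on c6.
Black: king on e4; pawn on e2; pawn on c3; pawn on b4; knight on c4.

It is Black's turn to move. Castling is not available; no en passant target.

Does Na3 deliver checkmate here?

no

After Na3: white king on b1; in check: yes, from the black knight on a3.
White has 3 legal replies: Ka2, Kc1, Ka1.
In check but a legal move exists → not checkmate.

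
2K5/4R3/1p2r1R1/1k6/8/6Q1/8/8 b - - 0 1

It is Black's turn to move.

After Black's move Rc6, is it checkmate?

After Rc6: white king on c8; in check: yes, from the black rook on c6.
White has 7 legal replies: Kd8, Kb8, Kd7, Kb7, Rc7, Rxc6, Qc7.
In check but a legal move exists → not checkmate.

no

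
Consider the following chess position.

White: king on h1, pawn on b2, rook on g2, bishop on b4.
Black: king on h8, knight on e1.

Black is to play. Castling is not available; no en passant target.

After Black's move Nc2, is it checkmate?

After Nc2: white king on h1; in check: no.
White is not in check, so this cannot be checkmate.

no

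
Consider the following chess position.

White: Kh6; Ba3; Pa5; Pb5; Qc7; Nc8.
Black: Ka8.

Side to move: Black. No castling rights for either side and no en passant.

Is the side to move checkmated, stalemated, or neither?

Black to move; black king on a8.
In check: no.
King squares — a7: attacked by Qc7; b7: attacked by Qc7; b8: attacked by Qc7.
Legal moves for Black: none.
Not in check and no legal moves → stalemate.

stalemate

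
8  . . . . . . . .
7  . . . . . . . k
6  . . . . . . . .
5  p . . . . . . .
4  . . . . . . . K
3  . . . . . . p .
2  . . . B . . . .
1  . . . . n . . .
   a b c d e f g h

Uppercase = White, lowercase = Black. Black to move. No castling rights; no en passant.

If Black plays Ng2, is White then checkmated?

no

After Ng2: white king on h4; in check: yes, from the black knight on g2.
White has 5 legal replies: Kh5, Kg5, Kg4, Kh3, Kxg3.
In check but a legal move exists → not checkmate.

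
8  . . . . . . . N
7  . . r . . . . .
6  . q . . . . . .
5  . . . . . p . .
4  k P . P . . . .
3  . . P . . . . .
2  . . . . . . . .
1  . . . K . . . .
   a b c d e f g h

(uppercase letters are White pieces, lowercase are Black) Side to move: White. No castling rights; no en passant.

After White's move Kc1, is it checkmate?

no

After Kc1: black king on a4; in check: no.
Black is not in check, so this cannot be checkmate.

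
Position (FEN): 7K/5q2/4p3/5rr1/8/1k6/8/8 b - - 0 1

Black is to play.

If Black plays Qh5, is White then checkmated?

yes

After Qh5: white king on h8; in check: yes, from the black queen on h5.
King squares — g7: attacked by Rg5; h7: attacked by Qh5; g8: attacked by Rg5.
White has no legal moves → checkmate.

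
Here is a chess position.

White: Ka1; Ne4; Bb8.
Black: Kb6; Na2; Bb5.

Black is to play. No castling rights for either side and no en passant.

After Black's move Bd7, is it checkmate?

After Bd7: white king on a1; in check: no.
White is not in check, so this cannot be checkmate.

no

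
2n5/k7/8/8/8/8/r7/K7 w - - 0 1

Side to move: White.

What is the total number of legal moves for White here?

White to move; king on a1.
In check: yes, from the black rook on a2.
Legal moves: Kxa2, Kb1.
Count: 2.

2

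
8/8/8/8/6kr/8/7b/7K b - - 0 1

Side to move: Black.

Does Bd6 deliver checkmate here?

no

After Bd6: white king on h1; in check: yes, from the black rook on h4.
White has 2 legal replies: Kg2, Kg1.
In check but a legal move exists → not checkmate.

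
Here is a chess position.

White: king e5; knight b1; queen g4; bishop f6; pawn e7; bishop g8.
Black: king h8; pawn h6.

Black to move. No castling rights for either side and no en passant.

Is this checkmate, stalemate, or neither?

Black to move; black king on h8.
In check: yes, from the white bishop on f6.
King squares — g7: attacked by Qg4; h7: attacked by Bg8; g8: attacked by Qg4.
Legal moves for Black: none.
In check with no legal moves → checkmate.

checkmate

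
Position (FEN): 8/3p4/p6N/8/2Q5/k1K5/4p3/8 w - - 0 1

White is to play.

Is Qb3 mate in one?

yes

After Qb3: black king on a3; in check: yes, from the white queen on b3.
King squares — a2: attacked by Qb3; b2: attacked by Qb3; b3: attacked by Kc3; a4: attacked by Qb3; b4: attacked by Qb3.
Black has no legal moves → checkmate.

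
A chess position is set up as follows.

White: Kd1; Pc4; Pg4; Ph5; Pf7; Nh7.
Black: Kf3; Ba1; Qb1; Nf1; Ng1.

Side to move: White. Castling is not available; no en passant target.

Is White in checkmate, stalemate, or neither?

White to move; white king on d1.
In check: yes, from the black queen on b1.
King squares — c1: attacked by Qb1; e1: attacked by Qb1; c2: attacked by Qb1; d2: attacked by Nf1; e2: attacked by Ng1.
Legal moves for White: none.
In check with no legal moves → checkmate.

checkmate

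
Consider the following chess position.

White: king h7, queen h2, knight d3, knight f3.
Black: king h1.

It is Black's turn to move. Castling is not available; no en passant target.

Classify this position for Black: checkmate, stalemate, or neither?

checkmate

Black to move; black king on h1.
In check: yes, from the white queen on h2.
King squares — g1: attacked by Qh2; g2: attacked by Qh2; h2: attacked by Nf3.
Legal moves for Black: none.
In check with no legal moves → checkmate.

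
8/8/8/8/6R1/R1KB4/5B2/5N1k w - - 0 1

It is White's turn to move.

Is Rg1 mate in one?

yes

After Rg1: black king on h1; in check: yes, from the white rook on g1.
King squares — g1: attacked by Bf2; g2: attacked by Rg1; h2: attacked by Nf1.
Black has no legal moves → checkmate.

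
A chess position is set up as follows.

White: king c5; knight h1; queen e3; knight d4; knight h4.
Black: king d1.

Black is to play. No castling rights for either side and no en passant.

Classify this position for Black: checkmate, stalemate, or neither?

Black to move; black king on d1.
In check: no.
King squares — c1: attacked by Qe3; e1: attacked by Qe3; c2: attacked by Nd4; d2: attacked by Qe3; e2: attacked by Qe3.
Legal moves for Black: none.
Not in check and no legal moves → stalemate.

stalemate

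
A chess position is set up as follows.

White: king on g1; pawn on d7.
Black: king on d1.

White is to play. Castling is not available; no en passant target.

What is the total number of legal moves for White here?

9

White to move; king on g1.
In check: no.
Legal moves: Kh2, Kg2, Kf2, Kh1, Kf1, d8=Q+, d8=R+, d8=B, d8=N.
Count: 9.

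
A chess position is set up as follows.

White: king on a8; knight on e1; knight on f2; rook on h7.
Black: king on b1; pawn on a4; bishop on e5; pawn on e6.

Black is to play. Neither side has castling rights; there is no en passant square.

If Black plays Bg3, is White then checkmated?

After Bg3: white king on a8; in check: no.
White is not in check, so this cannot be checkmate.

no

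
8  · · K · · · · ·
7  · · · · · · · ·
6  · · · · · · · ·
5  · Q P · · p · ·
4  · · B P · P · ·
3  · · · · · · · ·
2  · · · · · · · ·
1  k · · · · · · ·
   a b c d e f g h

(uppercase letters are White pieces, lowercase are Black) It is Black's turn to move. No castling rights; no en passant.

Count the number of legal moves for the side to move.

0

Black to move; king on a1.
In check: no.
Legal moves: none.
Count: 0.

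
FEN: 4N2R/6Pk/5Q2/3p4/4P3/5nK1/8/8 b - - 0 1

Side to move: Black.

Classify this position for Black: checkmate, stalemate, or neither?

Black to move; black king on h7.
In check: yes, from the white rook on h8.
King squares — g6: attacked by Qf6; h6: attacked by Qf6; g7: attacked by Qf6; g8: attacked by Rh8; h8: attacked by Pg7.
Legal moves for Black: none.
In check with no legal moves → checkmate.

checkmate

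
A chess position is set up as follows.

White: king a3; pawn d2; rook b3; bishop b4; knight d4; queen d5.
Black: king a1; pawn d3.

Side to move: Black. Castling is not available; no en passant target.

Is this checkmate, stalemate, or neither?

stalemate

Black to move; black king on a1.
In check: no.
King squares — b1: attacked by Rb3; a2: attacked by Ka3; b2: attacked by Ka3.
Legal moves for Black: none.
Not in check and no legal moves → stalemate.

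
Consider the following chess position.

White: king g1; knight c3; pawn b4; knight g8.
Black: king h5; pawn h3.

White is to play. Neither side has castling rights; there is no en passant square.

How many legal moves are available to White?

White to move; king on g1.
In check: no.
Legal moves: Ne7, Nh6, Nf6+, Nd5, Nb5, Ne4, Na4, Ne2, Na2, Nd1, Nb1, Kh2, Kf2, Kh1, Kf1, b5.
Count: 16.

16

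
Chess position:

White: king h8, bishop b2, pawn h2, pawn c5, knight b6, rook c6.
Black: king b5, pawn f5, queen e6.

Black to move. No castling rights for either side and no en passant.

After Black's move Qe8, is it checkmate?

no

After Qe8: white king on h8; in check: yes, from the black queen on e8.
White has 2 legal replies: Kh7, Kg7.
In check but a legal move exists → not checkmate.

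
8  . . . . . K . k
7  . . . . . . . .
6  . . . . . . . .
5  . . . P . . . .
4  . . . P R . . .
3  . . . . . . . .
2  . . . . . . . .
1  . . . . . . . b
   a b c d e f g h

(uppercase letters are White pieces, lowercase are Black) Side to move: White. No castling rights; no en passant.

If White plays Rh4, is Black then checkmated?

After Rh4: black king on h8; in check: yes, from the white rook on h4.
King squares — g7: attacked by Kf8; h7: attacked by Rh4; g8: attacked by Kf8.
Black has no legal moves → checkmate.

yes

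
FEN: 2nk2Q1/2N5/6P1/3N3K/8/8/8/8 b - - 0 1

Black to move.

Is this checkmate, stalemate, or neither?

neither

Black to move; black king on d8.
In check: yes, from the white queen on g8.
King squares — c7: attacked by Nd5; d7: available; e7: attacked by Nd5; c8: own knight; e8: attacked by Nc7.
Legal moves for Black: Kd7.
Black is in check but has 1 legal move → neither.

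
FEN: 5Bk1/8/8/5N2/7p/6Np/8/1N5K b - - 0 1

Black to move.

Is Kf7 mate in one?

After Kf7: white king on h1; in check: no.
White is not in check, so this cannot be checkmate.

no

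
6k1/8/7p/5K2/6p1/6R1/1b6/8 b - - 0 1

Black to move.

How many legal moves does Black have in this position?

15

Black to move; king on g8.
In check: no.
Legal moves: Kh8, Kf8, Kh7, Kg7, Kf7, Bh8, Bg7, Bf6, Be5, Bd4, Bc3, Ba3, Bc1, Ba1, h5.
Count: 15.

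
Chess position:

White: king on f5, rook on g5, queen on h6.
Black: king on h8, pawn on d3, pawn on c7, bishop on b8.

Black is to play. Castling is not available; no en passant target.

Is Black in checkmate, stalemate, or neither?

Black to move; black king on h8.
In check: yes, from the white queen on h6.
King squares — g7: attacked by Rg5; h7: attacked by Qh6; g8: attacked by Rg5.
Legal moves for Black: none.
In check with no legal moves → checkmate.

checkmate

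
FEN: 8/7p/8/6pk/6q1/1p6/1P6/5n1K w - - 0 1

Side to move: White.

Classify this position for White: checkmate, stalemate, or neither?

stalemate

White to move; white king on h1.
In check: no.
King squares — g1: attacked by Qg4; g2: attacked by Qg4; h2: attacked by Nf1.
Legal moves for White: none.
Not in check and no legal moves → stalemate.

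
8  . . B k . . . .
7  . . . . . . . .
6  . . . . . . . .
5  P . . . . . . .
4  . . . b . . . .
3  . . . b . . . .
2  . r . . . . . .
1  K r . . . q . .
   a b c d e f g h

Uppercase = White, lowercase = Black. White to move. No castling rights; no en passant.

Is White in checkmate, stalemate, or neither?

checkmate

White to move; white king on a1.
In check: yes, from the black rook on b1.
King squares — b1: attacked by Qf1; a2: attacked by Rb2; b2: attacked by Rb1.
Legal moves for White: none.
In check with no legal moves → checkmate.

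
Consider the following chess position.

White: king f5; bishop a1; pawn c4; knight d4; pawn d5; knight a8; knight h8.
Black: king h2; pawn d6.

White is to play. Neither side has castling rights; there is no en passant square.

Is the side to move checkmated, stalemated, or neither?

White to move; white king on f5.
In check: no.
Legal moves for White include: Nf7, Ng6, Nc7, Nb6, Kg6, Kf6, Ke6, Kg5, Kg4, Kf4, Ke4, Ne6, Nc6, Nb5, Nf3+, Nb3, Ne2, Nc2, ... (list truncated; more exist).
White has legal moves and is not in check → neither.

neither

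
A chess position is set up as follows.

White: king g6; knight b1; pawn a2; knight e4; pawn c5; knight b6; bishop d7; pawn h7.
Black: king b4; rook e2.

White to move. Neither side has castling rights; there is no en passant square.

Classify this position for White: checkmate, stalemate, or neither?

White to move; white king on g6.
In check: no.
Legal moves for White include: Be8, Bc8, Be6, Bc6, Bf5, Bb5, Bg4, Ba4, Bh3, Kg7, Kf7, Kh6, Kf6, Kh5, Kg5, Kf5, Nc8, Na8, ... (list truncated; more exist).
White has legal moves and is not in check → neither.

neither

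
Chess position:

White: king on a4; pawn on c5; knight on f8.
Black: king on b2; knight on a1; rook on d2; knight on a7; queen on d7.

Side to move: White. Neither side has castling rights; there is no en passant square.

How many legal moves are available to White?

White to move; king on a4.
In check: yes, from the black queen on d7.
Legal moves: Ka5, Kb4, Nxd7, c6.
Count: 4.

4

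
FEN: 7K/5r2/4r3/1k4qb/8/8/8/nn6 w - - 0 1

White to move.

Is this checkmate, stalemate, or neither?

White to move; white king on h8.
In check: no.
King squares — g7: attacked by Qg5; h7: attacked by Rf7; g8: attacked by Qg5.
Legal moves for White: none.
Not in check and no legal moves → stalemate.

stalemate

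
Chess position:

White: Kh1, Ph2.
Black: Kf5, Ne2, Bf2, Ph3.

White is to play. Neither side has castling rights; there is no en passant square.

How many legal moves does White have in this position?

0

White to move; king on h1.
In check: no.
Legal moves: none.
Count: 0.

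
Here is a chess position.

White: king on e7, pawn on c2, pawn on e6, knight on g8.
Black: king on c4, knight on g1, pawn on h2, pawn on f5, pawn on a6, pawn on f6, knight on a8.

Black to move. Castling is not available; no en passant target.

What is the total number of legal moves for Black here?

Black to move; king on c4.
In check: no.
Legal moves: Nc7, Nb6, Kd5, Kc5, Kb5, Kd4, Kb4, Kc3, Nh3, Nf3, Ne2, a5, f4, h1=Q, h1=R, h1=B, h1=N.
Count: 17.

17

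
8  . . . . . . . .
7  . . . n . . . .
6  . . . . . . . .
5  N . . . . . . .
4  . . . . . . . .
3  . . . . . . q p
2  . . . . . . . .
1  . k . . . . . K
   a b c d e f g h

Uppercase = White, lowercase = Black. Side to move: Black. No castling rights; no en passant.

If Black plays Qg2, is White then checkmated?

After Qg2: white king on h1; in check: yes, from the black queen on g2.
King squares — g1: attacked by Qg2; g2: attacked by Ph3; h2: attacked by Qg2.
White has no legal moves → checkmate.

yes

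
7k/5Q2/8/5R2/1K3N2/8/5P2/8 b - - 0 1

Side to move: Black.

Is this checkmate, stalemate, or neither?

stalemate

Black to move; black king on h8.
In check: no.
King squares — g7: attacked by Qf7; h7: attacked by Qf7; g8: attacked by Qf7.
Legal moves for Black: none.
Not in check and no legal moves → stalemate.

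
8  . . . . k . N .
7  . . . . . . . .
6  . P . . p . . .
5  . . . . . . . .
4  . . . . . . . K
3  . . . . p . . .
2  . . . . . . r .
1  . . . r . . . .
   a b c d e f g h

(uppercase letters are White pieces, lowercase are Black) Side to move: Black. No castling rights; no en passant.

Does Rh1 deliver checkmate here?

yes

After Rh1: white king on h4; in check: yes, from the black rook on h1.
King squares — g3: attacked by Rg2; h3: attacked by Rh1; g4: attacked by Rg2; g5: attacked by Rg2; h5: attacked by Rh1.
White has no legal moves → checkmate.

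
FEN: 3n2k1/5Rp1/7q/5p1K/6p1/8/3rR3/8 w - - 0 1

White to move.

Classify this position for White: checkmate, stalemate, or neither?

checkmate

White to move; white king on h5.
In check: yes, from the black queen on h6.
King squares — g4: attacked by Pf5; h4: attacked by Qh6; g5: attacked by Qh6; g6: attacked by Qh6; h6: attacked by Pg7.
Legal moves for White: none.
In check with no legal moves → checkmate.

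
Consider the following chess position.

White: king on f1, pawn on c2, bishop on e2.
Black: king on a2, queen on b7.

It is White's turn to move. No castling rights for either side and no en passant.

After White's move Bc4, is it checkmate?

After Bc4: black king on a2; in check: yes, from the white bishop on c4.
Black has 5 legal replies: Ka3, Kb2, Kb1, Ka1, Qb3.
In check but a legal move exists → not checkmate.

no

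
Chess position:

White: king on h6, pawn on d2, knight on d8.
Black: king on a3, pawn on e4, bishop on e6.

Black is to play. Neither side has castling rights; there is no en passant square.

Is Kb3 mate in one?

no

After Kb3: white king on h6; in check: no.
White is not in check, so this cannot be checkmate.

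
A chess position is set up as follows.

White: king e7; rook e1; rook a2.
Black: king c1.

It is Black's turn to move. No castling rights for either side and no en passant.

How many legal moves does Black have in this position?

0

Black to move; king on c1.
In check: yes, from the white rook on e1.
Legal moves: none.
Count: 0.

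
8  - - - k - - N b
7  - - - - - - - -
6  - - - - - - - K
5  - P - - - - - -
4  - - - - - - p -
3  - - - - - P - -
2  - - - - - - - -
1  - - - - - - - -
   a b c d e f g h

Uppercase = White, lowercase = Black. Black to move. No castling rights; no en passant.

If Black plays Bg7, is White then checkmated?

After Bg7: white king on h6; in check: yes, from the black bishop on g7.
White has 5 legal replies: Kh7, Kxg7, Kg6, Kh5, Kg5.
In check but a legal move exists → not checkmate.

no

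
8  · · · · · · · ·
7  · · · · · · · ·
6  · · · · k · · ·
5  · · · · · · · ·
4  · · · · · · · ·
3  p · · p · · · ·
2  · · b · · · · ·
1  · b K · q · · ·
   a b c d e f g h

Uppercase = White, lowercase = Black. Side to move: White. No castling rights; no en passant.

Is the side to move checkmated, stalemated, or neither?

White to move; white king on c1.
In check: yes, from the black queen on e1.
King squares — b1: attacked by Qe1; d1: attacked by Qe1; b2: attacked by Pa3; c2: attacked by Bb1; d2: attacked by Qe1.
Legal moves for White: none.
In check with no legal moves → checkmate.

checkmate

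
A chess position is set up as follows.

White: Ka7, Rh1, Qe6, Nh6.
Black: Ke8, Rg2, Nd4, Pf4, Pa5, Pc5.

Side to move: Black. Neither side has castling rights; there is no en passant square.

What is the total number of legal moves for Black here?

3

Black to move; king on e8.
In check: yes, from the white queen on e6.
Legal moves: Kf8, Kd8, Nxe6.
Count: 3.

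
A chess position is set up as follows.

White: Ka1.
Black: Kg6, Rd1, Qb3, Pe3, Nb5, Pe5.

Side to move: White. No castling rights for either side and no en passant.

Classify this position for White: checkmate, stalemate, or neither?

checkmate

White to move; white king on a1.
In check: yes, from the black rook on d1.
King squares — b1: attacked by Rd1; a2: attacked by Qb3; b2: attacked by Qb3.
Legal moves for White: none.
In check with no legal moves → checkmate.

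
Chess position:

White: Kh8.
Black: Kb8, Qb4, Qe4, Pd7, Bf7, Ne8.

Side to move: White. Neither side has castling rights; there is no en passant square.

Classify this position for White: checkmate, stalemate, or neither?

White to move; white king on h8.
In check: no.
King squares — g7: attacked by Ne8; h7: attacked by Qe4; g8: attacked by Bf7.
Legal moves for White: none.
Not in check and no legal moves → stalemate.

stalemate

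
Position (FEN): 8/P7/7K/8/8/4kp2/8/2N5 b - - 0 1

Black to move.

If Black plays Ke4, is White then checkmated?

no

After Ke4: white king on h6; in check: no.
White is not in check, so this cannot be checkmate.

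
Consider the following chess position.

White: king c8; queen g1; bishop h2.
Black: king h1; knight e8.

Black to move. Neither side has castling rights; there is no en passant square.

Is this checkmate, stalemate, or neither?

Black to move; black king on h1.
In check: yes, from the white queen on g1.
King squares — g1: attacked by Bh2; g2: attacked by Qg1; h2: attacked by Qg1.
Legal moves for Black: none.
In check with no legal moves → checkmate.

checkmate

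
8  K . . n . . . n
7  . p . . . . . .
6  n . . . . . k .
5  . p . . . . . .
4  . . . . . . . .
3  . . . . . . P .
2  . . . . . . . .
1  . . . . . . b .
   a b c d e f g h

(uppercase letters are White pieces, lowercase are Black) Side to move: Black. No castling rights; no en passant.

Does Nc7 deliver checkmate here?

no

After Nc7: white king on a8; in check: yes, from the black knight on c7.
White has 1 legal reply: Kb8.
In check but a legal move exists → not checkmate.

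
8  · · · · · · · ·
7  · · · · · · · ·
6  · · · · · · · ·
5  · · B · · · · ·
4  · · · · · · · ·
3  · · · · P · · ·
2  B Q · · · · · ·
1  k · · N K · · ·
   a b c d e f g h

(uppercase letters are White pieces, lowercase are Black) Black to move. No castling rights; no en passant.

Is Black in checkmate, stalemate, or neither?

Black to move; black king on a1.
In check: yes, from the white queen on b2.
King squares — b1: attacked by Ba2; a2: attacked by Qb2; b2: attacked by Nd1.
Legal moves for Black: none.
In check with no legal moves → checkmate.

checkmate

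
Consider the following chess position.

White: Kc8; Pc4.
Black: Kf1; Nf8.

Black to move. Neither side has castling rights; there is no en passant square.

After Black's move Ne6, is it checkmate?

no

After Ne6: white king on c8; in check: no.
White is not in check, so this cannot be checkmate.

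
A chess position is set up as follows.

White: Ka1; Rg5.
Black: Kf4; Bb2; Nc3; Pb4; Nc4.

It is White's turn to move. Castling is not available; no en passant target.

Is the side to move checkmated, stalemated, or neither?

White to move; white king on a1.
In check: yes, from the black bishop on b2.
King squares — b1: attacked by Nc3; a2: attacked by Nc3; b2: attacked by Nc4.
Legal moves for White: none.
In check with no legal moves → checkmate.

checkmate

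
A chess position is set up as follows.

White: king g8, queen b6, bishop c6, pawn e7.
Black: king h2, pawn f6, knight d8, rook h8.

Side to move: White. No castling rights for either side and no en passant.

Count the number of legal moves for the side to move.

2

White to move; king on g8.
In check: yes, from the black rook on h8.
Legal moves: Kxh8, Kg7.
Count: 2.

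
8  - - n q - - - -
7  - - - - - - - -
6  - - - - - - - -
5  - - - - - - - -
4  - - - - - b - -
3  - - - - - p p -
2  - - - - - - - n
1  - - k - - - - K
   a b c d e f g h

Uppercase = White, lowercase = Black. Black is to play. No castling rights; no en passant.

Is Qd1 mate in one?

yes

After Qd1: white king on h1; in check: yes, from the black queen on d1.
King squares — g1: attacked by Qd1; g2: attacked by Pf3; h2: attacked by Pg3.
White has no legal moves → checkmate.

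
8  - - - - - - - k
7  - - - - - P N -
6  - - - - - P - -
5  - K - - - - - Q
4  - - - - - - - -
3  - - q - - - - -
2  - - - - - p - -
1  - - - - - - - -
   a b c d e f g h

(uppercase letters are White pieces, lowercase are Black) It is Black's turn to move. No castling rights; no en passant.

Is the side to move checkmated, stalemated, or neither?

Black to move; black king on h8.
In check: yes, from the white queen on h5.
King squares — g7: attacked by Pf6; h7: attacked by Qh5; g8: attacked by Pf7.
Legal moves for Black: none.
In check with no legal moves → checkmate.

checkmate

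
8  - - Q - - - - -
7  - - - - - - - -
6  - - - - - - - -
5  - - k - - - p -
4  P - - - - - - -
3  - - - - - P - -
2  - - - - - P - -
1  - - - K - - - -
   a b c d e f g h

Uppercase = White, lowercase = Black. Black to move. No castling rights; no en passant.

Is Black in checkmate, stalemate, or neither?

neither

Black to move; black king on c5.
In check: yes, from the white queen on c8.
King squares — b4: available; c4: attacked by Qc8; d4: available; b5: attacked by Pa4; d5: available; b6: available; c6: attacked by Qc8; d6: available.
Legal moves for Black: Kd6, Kb6, Kd5, Kd4, Kb4.
Black is in check but has 5 legal moves → neither.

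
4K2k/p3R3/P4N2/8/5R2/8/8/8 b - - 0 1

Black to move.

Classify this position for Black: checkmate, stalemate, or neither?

Black to move; black king on h8.
In check: no.
King squares — g7: attacked by Re7; h7: attacked by Nf6; g8: attacked by Nf6.
Legal moves for Black: none.
Not in check and no legal moves → stalemate.

stalemate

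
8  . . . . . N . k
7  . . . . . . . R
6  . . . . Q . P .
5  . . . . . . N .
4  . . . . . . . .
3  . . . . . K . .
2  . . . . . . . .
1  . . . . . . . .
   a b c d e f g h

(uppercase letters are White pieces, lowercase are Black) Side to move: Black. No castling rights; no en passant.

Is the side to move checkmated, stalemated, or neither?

checkmate

Black to move; black king on h8.
In check: yes, from the white rook on h7.
King squares — g7: attacked by Rh7; h7: attacked by Ng5; g8: attacked by Qe6.
Legal moves for Black: none.
In check with no legal moves → checkmate.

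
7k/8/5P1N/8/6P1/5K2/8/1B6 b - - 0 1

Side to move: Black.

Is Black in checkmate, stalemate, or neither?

stalemate

Black to move; black king on h8.
In check: no.
King squares — g7: attacked by Pf6; h7: attacked by Bb1; g8: attacked by Nh6.
Legal moves for Black: none.
Not in check and no legal moves → stalemate.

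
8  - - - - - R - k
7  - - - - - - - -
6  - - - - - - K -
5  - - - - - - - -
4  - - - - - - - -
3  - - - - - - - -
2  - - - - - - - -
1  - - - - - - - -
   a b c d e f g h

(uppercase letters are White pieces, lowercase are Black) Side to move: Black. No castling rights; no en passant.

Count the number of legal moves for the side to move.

0

Black to move; king on h8.
In check: yes, from the white rook on f8.
Legal moves: none.
Count: 0.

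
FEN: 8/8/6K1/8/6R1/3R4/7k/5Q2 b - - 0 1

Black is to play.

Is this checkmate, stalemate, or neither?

stalemate

Black to move; black king on h2.
In check: no.
King squares — g1: attacked by Qf1; h1: attacked by Qf1; g2: attacked by Qf1; g3: attacked by Rd3; h3: attacked by Qf1.
Legal moves for Black: none.
Not in check and no legal moves → stalemate.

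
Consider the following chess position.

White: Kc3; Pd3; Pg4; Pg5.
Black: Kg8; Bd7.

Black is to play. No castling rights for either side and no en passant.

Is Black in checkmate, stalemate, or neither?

neither

Black to move; black king on g8.
In check: no.
Legal moves for Black: Kh8, Kf8, Kh7, Kg7, Kf7, Be8, Bc8, Be6, Bc6, Bf5, Bb5, Bxg4, Ba4.
Black has 13 legal moves and is not in check → neither.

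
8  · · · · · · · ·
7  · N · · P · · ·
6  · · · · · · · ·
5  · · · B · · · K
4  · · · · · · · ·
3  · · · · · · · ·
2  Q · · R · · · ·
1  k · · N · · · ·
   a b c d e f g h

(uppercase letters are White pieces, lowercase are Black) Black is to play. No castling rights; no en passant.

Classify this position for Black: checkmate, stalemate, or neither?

Black to move; black king on a1.
In check: yes, from the white queen on a2.
King squares — b1: attacked by Qa2; a2: attacked by Rd2; b2: attacked by Nd1.
Legal moves for Black: none.
In check with no legal moves → checkmate.

checkmate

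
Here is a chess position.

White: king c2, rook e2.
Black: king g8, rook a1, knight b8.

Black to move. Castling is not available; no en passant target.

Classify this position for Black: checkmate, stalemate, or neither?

Black to move; black king on g8.
In check: no.
Legal moves for Black include: Kh8, Kf8, Kh7, Kg7, Kf7, Nd7, Nc6, Na6, Ra8, Ra7, Ra6, Ra5, Ra4, Ra3, Ra2+, Rh1, Rg1, Rf1, ... (list truncated; more exist).
Black has legal moves and is not in check → neither.

neither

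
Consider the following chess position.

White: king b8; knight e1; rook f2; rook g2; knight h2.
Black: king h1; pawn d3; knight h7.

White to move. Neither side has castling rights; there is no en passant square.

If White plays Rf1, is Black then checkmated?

yes

After Rf1: black king on h1; in check: yes, from the white rook on f1.
King squares — g1: attacked by Rf1; g2: attacked by Ne1; h2: attacked by Rg2.
Black has no legal moves → checkmate.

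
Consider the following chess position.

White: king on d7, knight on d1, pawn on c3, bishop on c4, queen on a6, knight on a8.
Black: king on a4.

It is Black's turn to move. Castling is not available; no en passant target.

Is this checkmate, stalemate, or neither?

Black to move; black king on a4.
In check: yes, from the white queen on a6.
King squares — a3: attacked by Qa6; b3: attacked by Bc4; b4: attacked by Pc3; a5: attacked by Qa6; b5: attacked by Bc4.
Legal moves for Black: none.
In check with no legal moves → checkmate.

checkmate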